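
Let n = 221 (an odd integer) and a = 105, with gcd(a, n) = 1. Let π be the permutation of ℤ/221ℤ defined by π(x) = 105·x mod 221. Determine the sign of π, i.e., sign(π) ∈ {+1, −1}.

-1

Start at x=157: 157 → 131 → 53 → 40 → 1 → 105 → 196 → … (one orbit).
26 cycles of lengths [16, 16, 16, 16, 16, 16, 16, 16, 16, 16, 16, 16, 16, 1, 1, 1, 1, 1, 1, 1, 1, 1, 1, 1, 1, 1].
n − c = 221 − 26 = 195; sign = (−1)^195 = -1.
Via Zolotarev, sign(π_{105}) = (105|221) = -1.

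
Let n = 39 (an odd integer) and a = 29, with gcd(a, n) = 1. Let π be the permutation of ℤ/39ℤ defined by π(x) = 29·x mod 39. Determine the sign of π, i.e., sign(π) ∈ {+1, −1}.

-1

Orbit of 16 under x↦29x: [16, 35, 1, 29, 22, 14]… (length divides ord_39(29)).
10 cycles of lengths [6, 6, 6, 6, 3, 3, 3, 3, 2, 1].
10 cycles on 39: each ℓ→(−1)^(ℓ−1), product (−1)^29 = -1.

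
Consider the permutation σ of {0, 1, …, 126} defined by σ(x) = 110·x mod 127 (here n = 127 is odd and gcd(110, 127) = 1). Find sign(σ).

Orbit of 51 under x↦110x: [51, 22, 7, 8, 118, 26, 66]… (length divides ord_127(110)).
Cycle lengths of π_110 on ℤ/127ℤ: [126, 1]; 2 cycles in total.
2 cycles on 127: each ℓ→(−1)^(ℓ−1), product (−1)^125 = -1.

-1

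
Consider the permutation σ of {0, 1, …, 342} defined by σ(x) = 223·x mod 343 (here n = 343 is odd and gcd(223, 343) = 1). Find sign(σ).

-1

Start at x=237: 237 → 29 → 293 → 169 → 300 → 15 → 258 → … (one orbit).
10 cycles of lengths [98, 98, 98, 14, 14, 14, 2, 2, 2, 1].
343 − 10 = 333 transpositions; sign(π) = (−1)^333 = -1.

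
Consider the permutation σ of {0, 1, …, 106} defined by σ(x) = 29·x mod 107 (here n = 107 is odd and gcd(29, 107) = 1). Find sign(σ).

Start at x=4: 4 → 9 → 47 → 79 → 44 → 99 → 89 → … (one orbit).
Cycle type of π: 53×2 + 1; total 3 cycles.
107 − 3 = 104 transpositions; sign(π) = (−1)^104 = +1.
Via Zolotarev, sign(π_{29}) = (29|107) = +1.

+1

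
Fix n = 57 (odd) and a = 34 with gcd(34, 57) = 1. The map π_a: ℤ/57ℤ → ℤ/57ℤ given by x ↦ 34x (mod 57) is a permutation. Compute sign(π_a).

-1

Orbit of 28 under x↦34x: [28, 40, 49, 13, 43, 37, 4]… (length divides ord_57(34)).
π_34 has 6 disjoint cycles with lengths [18, 18, 18, 1, 1, 1] on {0,…,56}.
With 6 cycles on 57 points, sign = (−1)^{57−6} = -1.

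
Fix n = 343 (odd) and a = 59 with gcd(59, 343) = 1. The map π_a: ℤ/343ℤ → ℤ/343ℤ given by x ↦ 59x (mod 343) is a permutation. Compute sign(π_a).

-1

Trace 93: π^k(93) = [93, 342, 284, 292, 78, 143, 205] for k=0..6.
The orbit structure of x ↦ 59x mod 343: 4 orbits of sizes [294, 42, 6, 1].
With 4 cycles on 343 points, sign = (−1)^{343−4} = -1.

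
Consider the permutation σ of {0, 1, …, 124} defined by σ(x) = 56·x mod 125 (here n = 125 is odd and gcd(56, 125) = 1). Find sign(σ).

+1

Trace 21: π^k(21) = [21, 51, 106, 61, 41, 46, 76] for k=0..6.
13 cycles of lengths [25, 25, 25, 25, 5, 5, 5, 5, 1, 1, 1, 1, 1].
13 cycles on 125: each ℓ→(−1)^(ℓ−1), product (−1)^112 = +1.
Check: (56/125) = +1 by Zolotarev.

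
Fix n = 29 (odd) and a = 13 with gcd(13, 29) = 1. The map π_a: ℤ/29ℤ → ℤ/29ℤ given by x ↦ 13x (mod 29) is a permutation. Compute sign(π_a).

+1

Trace 9: π^k(9) = [9, 1, 13, 24, 22, 25, 6] for k=0..6.
Cycle type of π: 14×2 + 1; total 3 cycles.
29 − 3 = 26 transpositions; sign(π) = (−1)^26 = +1.
Zolotarev: (13|29) = +1, matching the cycle-count sign.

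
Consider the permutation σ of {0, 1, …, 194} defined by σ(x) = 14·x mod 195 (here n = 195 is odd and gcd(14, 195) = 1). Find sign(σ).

Orbit of 1 under x↦14x: [1, 14]… (length divides ord_195(14)).
Cycle lengths of π_14 on ℤ/195ℤ: [2, 2, 2, 2, 2, 2, 2, 2, 2, 2, 2, 2, 2, 2, 2, 2, 2, 2, 2, 2, 2, 2, 2, 2, 2, 2, 2, 2, 2, 2, 2, 2, 2, 2, 2, 2, 2, 2, 2, 2, 2, 2, 2, 2, 2, 2, 2, 2, 2, 2, 2, 2, 2, 2, 2, 2, 2, 2, 2, 2, 2, 2, 2, 2, 2, 2, 2, 2, 2, 2, 2, 2, 2, 2, 2, 2, 2, 2, 2, 2, 2, 2, 2, 2, 2, 2, 2, 2, 2, 2, 2, 1, 1, 1, 1, 1, 1, 1, 1, 1, 1, 1, 1, 1]; 104 cycles in total.
195 − 104 = 91 transpositions; sign(π) = (−1)^91 = -1.
Via Zolotarev, sign(π_{14}) = (14|195) = -1.

-1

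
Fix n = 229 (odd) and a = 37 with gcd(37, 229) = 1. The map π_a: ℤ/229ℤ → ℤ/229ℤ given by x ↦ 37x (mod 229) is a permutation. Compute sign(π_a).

Trace 173: π^k(173) = [173, 218, 51, 55, 203, 183, 130] for k=0..6.
Cycle lengths of π_37 on ℤ/229ℤ: [57, 57, 57, 57, 1]; 5 cycles in total.
Σ(ℓ_i−1) = 229−5 = 224; sign = (−1)^224 = +1.
Via Zolotarev, sign(π_{37}) = (37|229) = +1.

+1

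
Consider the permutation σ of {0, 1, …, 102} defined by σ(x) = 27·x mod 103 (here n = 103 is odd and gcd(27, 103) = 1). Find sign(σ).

-1

Orbit of 23 under x↦27x: [23, 3, 81, 24, 30, 89, 34]… (length divides ord_103(27)).
Decompose π into cycles: lengths [34, 34, 34, 1] (4 cycles, including the fixed point 0).
With 4 cycles on 103 points, sign = (−1)^{103−4} = -1.
Zolotarev: (27|103) = -1, matching the cycle-count sign.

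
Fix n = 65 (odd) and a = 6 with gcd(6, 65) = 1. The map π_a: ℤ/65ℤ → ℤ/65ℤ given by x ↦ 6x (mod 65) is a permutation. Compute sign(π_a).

Trace 16: π^k(16) = [16, 31, 56, 11, 1, 6, 36] for k=0..6.
The orbit structure of x ↦ 6x mod 65: 10 orbits of sizes [12, 12, 12, 12, 12, 1, 1, 1, 1, 1].
Σ(ℓ_i−1) = 65−10 = 55; sign = (−1)^55 = -1.
The Jacobi symbol (6|65) = -1 (Zolotarev) agrees.

-1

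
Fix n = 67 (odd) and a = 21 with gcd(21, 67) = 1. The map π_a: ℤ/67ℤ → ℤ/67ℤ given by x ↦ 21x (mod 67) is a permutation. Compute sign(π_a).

+1

Trace 33: π^k(33) = [33, 23, 14, 26, 10, 9, 55] for k=0..6.
Decompose π into cycles: lengths [33, 33, 1] (3 cycles, including the fixed point 0).
67 − 3 = 64 transpositions; sign(π) = (−1)^64 = +1.
The Jacobi symbol (21|67) = +1 (Zolotarev) agrees.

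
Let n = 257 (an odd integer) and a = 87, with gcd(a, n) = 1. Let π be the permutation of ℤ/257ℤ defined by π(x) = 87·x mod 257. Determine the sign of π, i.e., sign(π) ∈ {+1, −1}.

-1

Orbit of 86 under x↦87x: [86, 29, 210, 23, 202, 98, 45]… (length divides ord_257(87)).
Decompose π into cycles: lengths [256, 1] (2 cycles, including the fixed point 0).
n − c = 257 − 2 = 255; sign = (−1)^255 = -1.
(87|257)_J = -1 (Zolotarev's lemma cross-check).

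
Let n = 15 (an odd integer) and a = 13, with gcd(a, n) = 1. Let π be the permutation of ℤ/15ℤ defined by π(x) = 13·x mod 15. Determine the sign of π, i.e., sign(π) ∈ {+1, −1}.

Trace 7: π^k(7) = [7, 1, 13, 4] for k=0..3.
Cycle type of π: 4×3 + 1×3; total 6 cycles.
6 cycles on 15: each ℓ→(−1)^(ℓ−1), product (−1)^9 = -1.

-1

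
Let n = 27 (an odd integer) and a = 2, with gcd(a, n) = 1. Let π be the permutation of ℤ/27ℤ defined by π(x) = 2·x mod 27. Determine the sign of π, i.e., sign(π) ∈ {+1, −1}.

-1

Orbit of 7 under x↦2x: [7, 14, 1, 2, 4, 8, 16]… (length divides ord_27(2)).
Cycle type of π: 18 + 6 + 2 + 1; total 4 cycles.
n − c = 27 − 4 = 23; sign = (−1)^23 = -1.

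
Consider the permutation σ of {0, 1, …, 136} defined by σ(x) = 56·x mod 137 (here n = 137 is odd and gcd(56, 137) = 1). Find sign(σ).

Orbit of 60 under x↦56x: [60, 72, 59, 16, 74, 34, 123]… (length divides ord_137(56)).
π_56 has 9 disjoint cycles with lengths [17, 17, 17, 17, 17, 17, 17, 17, 1] on {0,…,136}.
137 − 9 = 128 transpositions; sign(π) = (−1)^128 = +1.
Via Zolotarev, sign(π_{56}) = (56|137) = +1.

+1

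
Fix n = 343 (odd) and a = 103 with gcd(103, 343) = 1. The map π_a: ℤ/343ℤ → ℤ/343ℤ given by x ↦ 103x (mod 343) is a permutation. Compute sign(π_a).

Start at x=260: 260 → 26 → 277 → 62 → 212 → 227 → 57 → … (one orbit).
π_103 has 4 disjoint cycles with lengths [294, 42, 6, 1] on {0,…,342}.
With 4 cycles on 343 points, sign = (−1)^{343−4} = -1.

-1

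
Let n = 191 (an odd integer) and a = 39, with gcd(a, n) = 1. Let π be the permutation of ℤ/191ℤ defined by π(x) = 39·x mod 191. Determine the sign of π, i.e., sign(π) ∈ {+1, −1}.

Trace 49: π^k(49) = [49, 1, 39, 184, 109] for k=0..4.
39 cycles of lengths [5, 5, 5, 5, 5, 5, 5, 5, 5, 5, 5, 5, 5, 5, 5, 5, 5, 5, 5, 5, 5, 5, 5, 5, 5, 5, 5, 5, 5, 5, 5, 5, 5, 5, 5, 5, 5, 5, 1].
sign(π) = (−1)^{n − #cycles} = (−1)^{191−39} = (−1)^152 = +1.

+1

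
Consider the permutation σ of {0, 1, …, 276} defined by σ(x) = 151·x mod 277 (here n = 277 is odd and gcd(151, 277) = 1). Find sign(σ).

-1

Start at x=109: 109 → 116 → 65 → 120 → 115 → 191 → 33 → … (one orbit).
π_151 has 2 disjoint cycles with lengths [276, 1] on {0,…,276}.
sign(π) = (−1)^{n − #cycles} = (−1)^{277−2} = (−1)^275 = -1.
Check: (151/277) = -1 by Zolotarev.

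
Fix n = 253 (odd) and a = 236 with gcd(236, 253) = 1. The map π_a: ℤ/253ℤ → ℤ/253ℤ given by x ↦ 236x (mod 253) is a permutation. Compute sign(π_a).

Start at x=9: 9 → 100 → 71 → 58 → 26 → 64 → 177 → … (one orbit).
π_236 has 9 disjoint cycles with lengths [55, 55, 55, 55, 11, 11, 5, 5, 1] on {0,…,252}.
sign(π) = (−1)^{n − #cycles} = (−1)^{253−9} = (−1)^244 = +1.

+1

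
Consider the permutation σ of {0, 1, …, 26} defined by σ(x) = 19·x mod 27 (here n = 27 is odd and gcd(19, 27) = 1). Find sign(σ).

+1

Start at x=10: 10 → 1 → 19 → 10 (one orbit).
The orbit structure of x ↦ 19x mod 27: 15 orbits of sizes [3, 3, 3, 3, 3, 3, 1, 1, 1, 1, 1, 1, 1, 1, 1].
15 cycles on 27: each ℓ→(−1)^(ℓ−1), product (−1)^12 = +1.
Zolotarev: (19|27) = +1, matching the cycle-count sign.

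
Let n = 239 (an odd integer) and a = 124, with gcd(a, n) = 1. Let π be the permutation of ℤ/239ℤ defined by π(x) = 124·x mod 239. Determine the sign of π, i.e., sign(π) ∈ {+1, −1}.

+1

Start at x=1: 1 → 124 → 80 → 121 → 186 → 120 → 62 → … (one orbit).
π_124 has 3 disjoint cycles with lengths [119, 119, 1] on {0,…,238}.
n − c = 239 − 3 = 236; sign = (−1)^236 = +1.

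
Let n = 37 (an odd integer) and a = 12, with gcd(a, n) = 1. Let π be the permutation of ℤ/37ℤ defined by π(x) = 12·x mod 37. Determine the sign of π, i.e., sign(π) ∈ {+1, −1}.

+1

Start at x=9: 9 → 34 → 1 → 12 → 33 → 26 → 16 → … (one orbit).
The orbit structure of x ↦ 12x mod 37: 5 orbits of sizes [9, 9, 9, 9, 1].
sign(π) = (−1)^{n − #cycles} = (−1)^{37−5} = (−1)^32 = +1.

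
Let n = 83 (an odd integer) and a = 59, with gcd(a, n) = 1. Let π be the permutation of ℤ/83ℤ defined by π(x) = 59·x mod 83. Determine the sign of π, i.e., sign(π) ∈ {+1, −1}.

+1

Orbit of 69 under x↦59x: [69, 4, 70, 63, 65, 17, 7]… (length divides ord_83(59)).
The orbit structure of x ↦ 59x mod 83: 3 orbits of sizes [41, 41, 1].
With 3 cycles on 83 points, sign = (−1)^{83−3} = +1.
The Jacobi symbol (59|83) = +1 (Zolotarev) agrees.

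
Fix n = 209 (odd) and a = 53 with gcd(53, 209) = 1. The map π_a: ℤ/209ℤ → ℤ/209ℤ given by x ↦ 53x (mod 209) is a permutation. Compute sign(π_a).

Start at x=102: 102 → 181 → 188 → 141 → 158 → 14 → 115 → … (one orbit).
Cycle lengths of π_53 on ℤ/209ℤ: [90, 90, 18, 5, 5, 1]; 6 cycles in total.
6 cycles on 209: each ℓ→(−1)^(ℓ−1), product (−1)^203 = -1.
Zolotarev: (53|209) = -1, matching the cycle-count sign.

-1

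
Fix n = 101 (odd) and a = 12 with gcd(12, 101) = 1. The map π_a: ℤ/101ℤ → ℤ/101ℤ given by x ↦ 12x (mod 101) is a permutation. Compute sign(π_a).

-1

Orbit of 41 under x↦12x: [41, 88, 46, 47, 59, 1, 12]… (length divides ord_101(12)).
Cycle type of π: 100 + 1; total 2 cycles.
n − c = 101 − 2 = 99; sign = (−1)^99 = -1.
Via Zolotarev, sign(π_{12}) = (12|101) = -1.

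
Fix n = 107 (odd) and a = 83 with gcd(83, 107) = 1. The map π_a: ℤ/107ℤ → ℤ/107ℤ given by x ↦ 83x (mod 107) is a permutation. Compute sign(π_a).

+1

Start at x=99: 99 → 85 → 100 → 61 → 34 → 40 → 3 → … (one orbit).
π_83 has 3 disjoint cycles with lengths [53, 53, 1] on {0,…,106}.
n − c = 107 − 3 = 104; sign = (−1)^104 = +1.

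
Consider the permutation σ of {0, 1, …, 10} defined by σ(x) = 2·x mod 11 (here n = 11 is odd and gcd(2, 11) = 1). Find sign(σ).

Start at x=3: 3 → 6 → 1 → 2 → 4 → 8 → 5 → … (one orbit).
Decompose π into cycles: lengths [10, 1] (2 cycles, including the fixed point 0).
11 − 2 = 9 transpositions; sign(π) = (−1)^9 = -1.

-1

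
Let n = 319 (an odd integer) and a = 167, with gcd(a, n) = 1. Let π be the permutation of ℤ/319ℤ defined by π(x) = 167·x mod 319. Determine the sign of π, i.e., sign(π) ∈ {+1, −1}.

-1

Start at x=266: 266 → 81 → 129 → 170 → 318 → 152 → 183 → … (one orbit).
8 cycles of lengths [70, 70, 70, 70, 14, 14, 10, 1].
sign(π) = (−1)^{n − #cycles} = (−1)^{319−8} = (−1)^311 = -1.
Check: (167/319) = -1 by Zolotarev.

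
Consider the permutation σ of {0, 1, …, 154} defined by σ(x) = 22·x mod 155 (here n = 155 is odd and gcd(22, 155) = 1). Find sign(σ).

+1

Orbit of 147 under x↦22x: [147, 134, 3, 66, 57, 14, 153]… (length divides ord_155(22)).
Cycle type of π: 60×2 + 30 + 4 + 1; total 5 cycles.
5 cycles on 155: each ℓ→(−1)^(ℓ−1), product (−1)^150 = +1.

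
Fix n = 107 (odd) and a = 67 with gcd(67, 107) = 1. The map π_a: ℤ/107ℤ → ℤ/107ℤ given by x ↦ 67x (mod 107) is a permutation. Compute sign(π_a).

Start at x=69: 69 → 22 → 83 → 104 → 13 → 15 → 42 → … (one orbit).
The orbit structure of x ↦ 67x mod 107: 2 orbits of sizes [106, 1].
n − c = 107 − 2 = 105; sign = (−1)^105 = -1.

-1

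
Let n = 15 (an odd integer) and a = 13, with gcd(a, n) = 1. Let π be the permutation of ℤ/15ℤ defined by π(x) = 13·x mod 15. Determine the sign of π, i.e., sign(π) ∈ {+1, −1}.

Trace 4: π^k(4) = [4, 7, 1, 13] for k=0..3.
Decompose π into cycles: lengths [4, 4, 4, 1, 1, 1] (6 cycles, including the fixed point 0).
Σ(ℓ_i−1) = 15−6 = 9; sign = (−1)^9 = -1.
The Jacobi symbol (13|15) = -1 (Zolotarev) agrees.

-1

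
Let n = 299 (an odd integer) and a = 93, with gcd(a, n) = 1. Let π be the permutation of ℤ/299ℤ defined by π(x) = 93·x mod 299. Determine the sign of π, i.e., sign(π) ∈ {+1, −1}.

-1

Trace 93: π^k(93) = [93, 277, 47, 185, 162, 116, 24] for k=0..6.
Cycle lengths of π_93 on ℤ/299ℤ: [12, 12, 12, 12, 12, 12, 12, 12, 12, 12, 12, 12, 12, 12, 12, 12, 12, 12, 12, 12, 12, 12, 12, 1, 1, 1, 1, 1, 1, 1, 1, 1, 1, 1, 1, 1, 1, 1, 1, 1, 1, 1, 1, 1, 1, 1]; 46 cycles in total.
With 46 cycles on 299 points, sign = (−1)^{299−46} = -1.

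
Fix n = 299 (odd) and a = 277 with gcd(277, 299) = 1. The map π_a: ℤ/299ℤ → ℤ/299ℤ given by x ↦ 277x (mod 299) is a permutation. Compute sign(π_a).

+1

Orbit of 1 under x↦277x: [1, 277, 185, 116, 139, 231]… (length divides ord_299(277)).
Decompose π into cycles: lengths [6, 6, 6, 6, 6, 6, 6, 6, 6, 6, 6, 6, 6, 6, 6, 6, 6, 6, 6, 6, 6, 6, 6, 6, 6, 6, 6, 6, 6, 6, 6, 6, 6, 6, 6, 6, 6, 6, 6, 6, 6, 6, 6, 6, 6, 6, 1, 1, 1, 1, 1, 1, 1, 1, 1, 1, 1, 1, 1, 1, 1, 1, 1, 1, 1, 1, 1, 1, 1] (69 cycles, including the fixed point 0).
sign(π) = (−1)^{n − #cycles} = (−1)^{299−69} = (−1)^230 = +1.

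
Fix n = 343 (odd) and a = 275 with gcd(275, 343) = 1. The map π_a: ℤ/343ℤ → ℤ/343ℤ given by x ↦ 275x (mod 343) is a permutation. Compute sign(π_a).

Trace 177: π^k(177) = [177, 312, 50, 30, 18, 148, 226] for k=0..6.
Decompose π into cycles: lengths [21, 21, 21, 21, 21, 21, 21, 21, 21, 21, 21, 21, 21, 21, 3, 3, 3, 3, 3, 3, 3, 3, 3, 3, 3, 3, 3, 3, 3, 3, 1] (31 cycles, including the fixed point 0).
sign(π) = (−1)^{n − #cycles} = (−1)^{343−31} = (−1)^312 = +1.
(275|343)_J = +1 (Zolotarev's lemma cross-check).

+1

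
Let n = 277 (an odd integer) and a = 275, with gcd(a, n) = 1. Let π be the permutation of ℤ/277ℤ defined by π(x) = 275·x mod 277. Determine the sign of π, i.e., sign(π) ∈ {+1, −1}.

-1

Orbit of 168 under x↦275x: [168, 218, 118, 41, 195, 164, 226]… (length divides ord_277(275)).
Decompose π into cycles: lengths [92, 92, 92, 1] (4 cycles, including the fixed point 0).
With 4 cycles on 277 points, sign = (−1)^{277−4} = -1.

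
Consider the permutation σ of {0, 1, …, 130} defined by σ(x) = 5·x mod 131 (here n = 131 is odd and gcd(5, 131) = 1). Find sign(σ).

+1

Trace 108: π^k(108) = [108, 16, 80, 7, 35, 44, 89] for k=0..6.
3 cycles of lengths [65, 65, 1].
n − c = 131 − 3 = 128; sign = (−1)^128 = +1.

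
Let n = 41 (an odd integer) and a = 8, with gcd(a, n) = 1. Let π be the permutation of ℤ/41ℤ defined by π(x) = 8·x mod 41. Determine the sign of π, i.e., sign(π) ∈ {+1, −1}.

Orbit of 31 under x↦8x: [31, 2, 16, 5, 40, 33, 18]… (length divides ord_41(8)).
3 cycles of lengths [20, 20, 1].
41 − 3 = 38 transpositions; sign(π) = (−1)^38 = +1.

+1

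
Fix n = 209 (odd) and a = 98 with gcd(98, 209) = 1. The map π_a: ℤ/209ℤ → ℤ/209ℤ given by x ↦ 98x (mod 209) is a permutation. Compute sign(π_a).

Orbit of 144 under x↦98x: [144, 109, 23, 164, 188, 32, 1]… (length divides ord_209(98)).
17 cycles of lengths [18, 18, 18, 18, 18, 18, 18, 18, 18, 18, 18, 2, 2, 2, 2, 2, 1].
209 − 17 = 192 transpositions; sign(π) = (−1)^192 = +1.
Zolotarev: (98|209) = +1, matching the cycle-count sign.

+1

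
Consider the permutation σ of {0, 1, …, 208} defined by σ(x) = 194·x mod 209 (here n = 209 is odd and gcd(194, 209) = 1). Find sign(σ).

Start at x=125: 125 → 6 → 119 → 96 → 23 → 73 → 159 → … (one orbit).
Cycle lengths of π_194 on ℤ/209ℤ: [90, 90, 10, 9, 9, 1]; 6 cycles in total.
209 − 6 = 203 transpositions; sign(π) = (−1)^203 = -1.
The Jacobi symbol (194|209) = -1 (Zolotarev) agrees.

-1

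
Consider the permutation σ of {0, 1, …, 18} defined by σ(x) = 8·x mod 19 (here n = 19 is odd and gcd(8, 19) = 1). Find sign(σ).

Trace 18: π^k(18) = [18, 11, 12, 1, 8, 7] for k=0..5.
Decompose π into cycles: lengths [6, 6, 6, 1] (4 cycles, including the fixed point 0).
With 4 cycles on 19 points, sign = (−1)^{19−4} = -1.
(8|19)_J = -1 (Zolotarev's lemma cross-check).

-1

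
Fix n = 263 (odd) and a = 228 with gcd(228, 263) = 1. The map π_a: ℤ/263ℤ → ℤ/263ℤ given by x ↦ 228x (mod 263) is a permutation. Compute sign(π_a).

-1

Start at x=84: 84 → 216 → 67 → 22 → 19 → 124 → 131 → … (one orbit).
Decompose π into cycles: lengths [262, 1] (2 cycles, including the fixed point 0).
263 − 2 = 261 transpositions; sign(π) = (−1)^261 = -1.
The Jacobi symbol (228|263) = -1 (Zolotarev) agrees.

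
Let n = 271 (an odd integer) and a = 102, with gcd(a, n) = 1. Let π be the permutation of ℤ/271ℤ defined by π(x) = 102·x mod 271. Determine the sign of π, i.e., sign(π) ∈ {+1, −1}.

-1

Trace 102: π^k(102) = [102, 106, 243, 125, 13, 242, 23] for k=0..6.
16 cycles of lengths [18, 18, 18, 18, 18, 18, 18, 18, 18, 18, 18, 18, 18, 18, 18, 1].
16 cycles on 271: each ℓ→(−1)^(ℓ−1), product (−1)^255 = -1.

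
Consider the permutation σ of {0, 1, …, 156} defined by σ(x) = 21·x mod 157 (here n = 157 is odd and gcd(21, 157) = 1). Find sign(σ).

Orbit of 42 under x↦21x: [42, 97, 153, 73, 120, 8, 11]… (length divides ord_157(21)).
Cycle type of π: 156 + 1; total 2 cycles.
Σ(ℓ_i−1) = 157−2 = 155; sign = (−1)^155 = -1.

-1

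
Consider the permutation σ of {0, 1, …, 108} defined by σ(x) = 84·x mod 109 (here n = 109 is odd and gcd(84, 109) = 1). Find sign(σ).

+1

Trace 46: π^k(46) = [46, 49, 83, 105, 100, 7, 43] for k=0..6.
Cycle type of π: 54×2 + 1; total 3 cycles.
sign(π) = (−1)^{n − #cycles} = (−1)^{109−3} = (−1)^106 = +1.
Check: (84/109) = +1 by Zolotarev.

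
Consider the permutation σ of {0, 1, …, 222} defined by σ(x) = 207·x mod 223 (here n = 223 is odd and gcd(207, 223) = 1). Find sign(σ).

-1

Trace 174: π^k(174) = [174, 115, 167, 4, 159, 132, 118] for k=0..6.
π_207 has 4 disjoint cycles with lengths [74, 74, 74, 1] on {0,…,222}.
4 cycles on 223: each ℓ→(−1)^(ℓ−1), product (−1)^219 = -1.
The Jacobi symbol (207|223) = -1 (Zolotarev) agrees.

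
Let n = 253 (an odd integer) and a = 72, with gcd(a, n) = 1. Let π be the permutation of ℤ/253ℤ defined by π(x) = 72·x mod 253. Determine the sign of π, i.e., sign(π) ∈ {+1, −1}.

-1

Trace 215: π^k(215) = [215, 47, 95, 9, 142, 104, 151] for k=0..6.
6 cycles of lengths [110, 110, 11, 11, 10, 1].
With 6 cycles on 253 points, sign = (−1)^{253−6} = -1.
The Jacobi symbol (72|253) = -1 (Zolotarev) agrees.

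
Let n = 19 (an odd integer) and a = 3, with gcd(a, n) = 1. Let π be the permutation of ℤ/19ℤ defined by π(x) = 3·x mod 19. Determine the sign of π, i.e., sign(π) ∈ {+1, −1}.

Start at x=5: 5 → 15 → 7 → 2 → 6 → 18 → 16 → … (one orbit).
π_3 has 2 disjoint cycles with lengths [18, 1] on {0,…,18}.
n − c = 19 − 2 = 17; sign = (−1)^17 = -1.
The Jacobi symbol (3|19) = -1 (Zolotarev) agrees.

-1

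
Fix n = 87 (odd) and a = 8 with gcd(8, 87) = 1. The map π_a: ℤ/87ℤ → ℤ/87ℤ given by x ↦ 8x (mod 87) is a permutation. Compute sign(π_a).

Start at x=2: 2 → 16 → 41 → 67 → 14 → 25 → 26 → … (one orbit).
Cycle type of π: 28×3 + 2 + 1; total 5 cycles.
5 cycles on 87: each ℓ→(−1)^(ℓ−1), product (−1)^82 = +1.
(8|87)_J = +1 (Zolotarev's lemma cross-check).

+1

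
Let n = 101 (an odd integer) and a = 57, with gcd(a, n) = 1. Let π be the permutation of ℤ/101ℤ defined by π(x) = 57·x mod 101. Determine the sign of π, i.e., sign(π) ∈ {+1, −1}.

Trace 100: π^k(100) = [100, 44, 84, 41, 14, 91, 36] for k=0..6.
The orbit structure of x ↦ 57x mod 101: 6 orbits of sizes [20, 20, 20, 20, 20, 1].
With 6 cycles on 101 points, sign = (−1)^{101−6} = -1.

-1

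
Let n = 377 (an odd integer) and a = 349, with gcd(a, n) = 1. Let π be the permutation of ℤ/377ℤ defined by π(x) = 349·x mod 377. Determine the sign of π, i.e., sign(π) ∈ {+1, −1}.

Start at x=320: 320 → 88 → 175 → 1 → 349 → 30 → 291 → … (one orbit).
Cycle lengths of π_349 on ℤ/377ℤ: [12, 12, 12, 12, 12, 12, 12, 12, 12, 12, 12, 12, 12, 12, 12, 12, 12, 12, 12, 12, 12, 12, 12, 12, 12, 12, 12, 12, 12, 1, 1, 1, 1, 1, 1, 1, 1, 1, 1, 1, 1, 1, 1, 1, 1, 1, 1, 1, 1, 1, 1, 1, 1, 1, 1, 1, 1, 1]; 58 cycles in total.
Σ(ℓ_i−1) = 377−58 = 319; sign = (−1)^319 = -1.

-1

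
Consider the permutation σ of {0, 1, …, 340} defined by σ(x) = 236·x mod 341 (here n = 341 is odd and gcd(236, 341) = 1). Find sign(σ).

+1

Trace 67: π^k(67) = [67, 126, 69, 257, 295, 56, 258] for k=0..6.
The orbit structure of x ↦ 236x mod 341: 25 orbits of sizes [15, 15, 15, 15, 15, 15, 15, 15, 15, 15, 15, 15, 15, 15, 15, 15, 15, 15, 15, 15, 15, 15, 5, 5, 1].
n − c = 341 − 25 = 316; sign = (−1)^316 = +1.
(236|341)_J = +1 (Zolotarev's lemma cross-check).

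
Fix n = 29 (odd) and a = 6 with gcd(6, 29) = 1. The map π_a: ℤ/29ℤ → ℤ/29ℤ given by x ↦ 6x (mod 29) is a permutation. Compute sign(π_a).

Trace 20: π^k(20) = [20, 4, 24, 28, 23, 22, 16] for k=0..6.
Cycle lengths of π_6 on ℤ/29ℤ: [14, 14, 1]; 3 cycles in total.
Σ(ℓ_i−1) = 29−3 = 26; sign = (−1)^26 = +1.
Via Zolotarev, sign(π_{6}) = (6|29) = +1.

+1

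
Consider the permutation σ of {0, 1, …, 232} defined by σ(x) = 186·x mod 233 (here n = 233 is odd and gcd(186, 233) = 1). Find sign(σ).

-1

Trace 40: π^k(40) = [40, 217, 53, 72, 111, 142, 83] for k=0..6.
Decompose π into cycles: lengths [232, 1] (2 cycles, including the fixed point 0).
With 2 cycles on 233 points, sign = (−1)^{233−2} = -1.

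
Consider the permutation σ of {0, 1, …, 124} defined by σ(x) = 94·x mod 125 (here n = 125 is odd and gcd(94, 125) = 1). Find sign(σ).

Orbit of 89 under x↦94x: [89, 116, 29, 101, 119, 61, 109]… (length divides ord_125(94)).
Cycle lengths of π_94 on ℤ/125ℤ: [50, 50, 10, 10, 2, 2, 1]; 7 cycles in total.
n − c = 125 − 7 = 118; sign = (−1)^118 = +1.

+1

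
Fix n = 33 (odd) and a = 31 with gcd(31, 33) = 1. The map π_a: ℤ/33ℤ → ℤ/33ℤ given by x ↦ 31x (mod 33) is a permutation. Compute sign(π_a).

Start at x=25: 25 → 16 → 1 → 31 → 4 → 25 (one orbit).
Decompose π into cycles: lengths [5, 5, 5, 5, 5, 5, 1, 1, 1] (9 cycles, including the fixed point 0).
9 cycles on 33: each ℓ→(−1)^(ℓ−1), product (−1)^24 = +1.

+1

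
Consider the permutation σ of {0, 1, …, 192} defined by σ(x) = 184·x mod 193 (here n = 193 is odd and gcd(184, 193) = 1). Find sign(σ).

+1

Start at x=150: 150 → 1 → 184 → 81 → 43 → 192 → 9 → … (one orbit).
Decompose π into cycles: lengths [8, 8, 8, 8, 8, 8, 8, 8, 8, 8, 8, 8, 8, 8, 8, 8, 8, 8, 8, 8, 8, 8, 8, 8, 1] (25 cycles, including the fixed point 0).
n − c = 193 − 25 = 168; sign = (−1)^168 = +1.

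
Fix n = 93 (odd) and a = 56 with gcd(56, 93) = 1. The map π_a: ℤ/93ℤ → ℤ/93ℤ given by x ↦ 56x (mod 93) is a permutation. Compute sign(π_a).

-1

Trace 32: π^k(32) = [32, 25, 5, 1, 56, 67] for k=0..5.
Cycle type of π: 6×10 + 3×10 + 2 + 1; total 22 cycles.
Σ(ℓ_i−1) = 93−22 = 71; sign = (−1)^71 = -1.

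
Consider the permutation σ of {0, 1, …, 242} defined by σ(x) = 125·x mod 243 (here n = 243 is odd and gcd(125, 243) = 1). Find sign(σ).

-1

Start at x=28: 28 → 98 → 100 → 107 → 10 → 35 → 1 → … (one orbit).
Cycle type of π: 54×3 + 18×3 + 6×3 + 2×4 + 1; total 14 cycles.
With 14 cycles on 243 points, sign = (−1)^{243−14} = -1.
Zolotarev: (125|243) = -1, matching the cycle-count sign.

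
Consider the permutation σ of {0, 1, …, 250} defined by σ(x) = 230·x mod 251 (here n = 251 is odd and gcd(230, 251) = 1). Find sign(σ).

-1

Orbit of 217 under x↦230x: [217, 212, 66, 120, 241, 210, 108]… (length divides ord_251(230)).
π_230 has 2 disjoint cycles with lengths [250, 1] on {0,…,250}.
With 2 cycles on 251 points, sign = (−1)^{251−2} = -1.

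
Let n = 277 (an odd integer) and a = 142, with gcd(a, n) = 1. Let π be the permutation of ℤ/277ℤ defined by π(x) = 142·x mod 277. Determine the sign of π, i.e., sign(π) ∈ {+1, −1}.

-1

Trace 169: π^k(169) = [169, 176, 62, 217, 67, 96, 59] for k=0..6.
The orbit structure of x ↦ 142x mod 277: 2 orbits of sizes [276, 1].
277 − 2 = 275 transpositions; sign(π) = (−1)^275 = -1.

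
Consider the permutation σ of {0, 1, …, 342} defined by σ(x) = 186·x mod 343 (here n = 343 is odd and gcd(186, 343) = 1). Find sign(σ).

Start at x=85: 85 → 32 → 121 → 211 → 144 → 30 → 92 → … (one orbit).
Cycle lengths of π_186 on ℤ/343ℤ: [147, 147, 21, 21, 3, 3, 1]; 7 cycles in total.
Σ(ℓ_i−1) = 343−7 = 336; sign = (−1)^336 = +1.
Zolotarev: (186|343) = +1, matching the cycle-count sign.

+1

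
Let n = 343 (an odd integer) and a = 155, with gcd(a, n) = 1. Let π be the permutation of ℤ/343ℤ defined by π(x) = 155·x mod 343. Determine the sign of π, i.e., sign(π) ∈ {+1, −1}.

+1

Start at x=274: 274 → 281 → 337 → 99 → 253 → 113 → 22 → … (one orbit).
Cycle lengths of π_155 on ℤ/343ℤ: [49, 49, 49, 49, 49, 49, 7, 7, 7, 7, 7, 7, 1, 1, 1, 1, 1, 1, 1]; 19 cycles in total.
n − c = 343 − 19 = 324; sign = (−1)^324 = +1.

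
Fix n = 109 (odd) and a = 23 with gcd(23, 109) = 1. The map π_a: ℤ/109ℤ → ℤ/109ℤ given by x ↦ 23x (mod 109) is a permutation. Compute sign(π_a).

Orbit of 41 under x↦23x: [41, 71, 107, 63, 32, 82, 33]… (length divides ord_109(23)).
The orbit structure of x ↦ 23x mod 109: 4 orbits of sizes [36, 36, 36, 1].
109 − 4 = 105 transpositions; sign(π) = (−1)^105 = -1.
Zolotarev: (23|109) = -1, matching the cycle-count sign.

-1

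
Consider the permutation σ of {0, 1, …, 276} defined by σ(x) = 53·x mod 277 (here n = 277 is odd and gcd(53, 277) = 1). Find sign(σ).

Trace 233: π^k(233) = [233, 161, 223, 185, 110, 13, 135] for k=0..6.
Decompose π into cycles: lengths [276, 1] (2 cycles, including the fixed point 0).
277 − 2 = 275 transpositions; sign(π) = (−1)^275 = -1.
Check: (53/277) = -1 by Zolotarev.

-1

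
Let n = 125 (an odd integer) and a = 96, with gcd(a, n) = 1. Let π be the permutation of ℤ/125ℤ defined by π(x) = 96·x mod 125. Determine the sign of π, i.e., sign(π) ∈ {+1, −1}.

Orbit of 1 under x↦96x: [1, 96, 91, 111, 31, 101, 71]… (length divides ord_125(96)).
Cycle type of π: 25×4 + 5×4 + 1×5; total 13 cycles.
With 13 cycles on 125 points, sign = (−1)^{125−13} = +1.

+1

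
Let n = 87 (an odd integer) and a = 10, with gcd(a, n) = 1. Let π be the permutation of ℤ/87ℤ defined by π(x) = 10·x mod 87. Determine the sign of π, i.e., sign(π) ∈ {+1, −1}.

Trace 19: π^k(19) = [19, 16, 73, 34, 79, 7, 70] for k=0..6.
6 cycles of lengths [28, 28, 28, 1, 1, 1].
sign(π) = (−1)^{n − #cycles} = (−1)^{87−6} = (−1)^81 = -1.
Via Zolotarev, sign(π_{10}) = (10|87) = -1.

-1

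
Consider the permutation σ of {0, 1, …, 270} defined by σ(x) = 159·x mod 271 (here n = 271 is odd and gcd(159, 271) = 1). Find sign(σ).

-1

Start at x=95: 95 → 200 → 93 → 153 → 208 → 10 → 235 → … (one orbit).
The orbit structure of x ↦ 159x mod 271: 2 orbits of sizes [270, 1].
2 cycles on 271: each ℓ→(−1)^(ℓ−1), product (−1)^269 = -1.
The Jacobi symbol (159|271) = -1 (Zolotarev) agrees.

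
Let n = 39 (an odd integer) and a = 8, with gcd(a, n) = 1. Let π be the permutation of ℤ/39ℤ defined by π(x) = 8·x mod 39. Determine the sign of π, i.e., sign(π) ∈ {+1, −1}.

+1

Orbit of 1 under x↦8x: [1, 8, 25, 5]… (length divides ord_39(8)).
Cycle type of π: 4×9 + 2 + 1; total 11 cycles.
Σ(ℓ_i−1) = 39−11 = 28; sign = (−1)^28 = +1.
(8|39)_J = +1 (Zolotarev's lemma cross-check).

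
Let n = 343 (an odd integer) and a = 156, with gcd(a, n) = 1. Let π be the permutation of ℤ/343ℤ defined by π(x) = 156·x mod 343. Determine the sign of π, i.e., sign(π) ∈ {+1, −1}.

+1

Trace 184: π^k(184) = [184, 235, 302, 121, 11, 1, 156] for k=0..6.
π_156 has 7 disjoint cycles with lengths [147, 147, 21, 21, 3, 3, 1] on {0,…,342}.
Σ(ℓ_i−1) = 343−7 = 336; sign = (−1)^336 = +1.
(156|343)_J = +1 (Zolotarev's lemma cross-check).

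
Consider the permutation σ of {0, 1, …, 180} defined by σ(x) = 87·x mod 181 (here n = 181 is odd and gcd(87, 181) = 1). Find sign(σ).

+1

Orbit of 27 under x↦87x: [27, 177, 14, 132, 81, 169, 42]… (length divides ord_181(87)).
Cycle lengths of π_87 on ℤ/181ℤ: [45, 45, 45, 45, 1]; 5 cycles in total.
Σ(ℓ_i−1) = 181−5 = 176; sign = (−1)^176 = +1.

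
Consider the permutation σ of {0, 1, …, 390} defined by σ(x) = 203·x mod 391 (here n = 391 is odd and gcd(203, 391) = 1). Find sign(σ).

-1

Start at x=203: 203 → 154 → 373 → 256 → 356 → 324 → 84 → … (one orbit).
26 cycles of lengths [22, 22, 22, 22, 22, 22, 22, 22, 22, 22, 22, 22, 22, 22, 22, 22, 22, 2, 2, 2, 2, 2, 2, 2, 2, 1].
391 − 26 = 365 transpositions; sign(π) = (−1)^365 = -1.
(203|391)_J = -1 (Zolotarev's lemma cross-check).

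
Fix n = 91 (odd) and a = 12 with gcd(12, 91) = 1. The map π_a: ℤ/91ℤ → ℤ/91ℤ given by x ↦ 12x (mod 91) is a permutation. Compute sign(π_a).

-1

Trace 1: π^k(1) = [1, 12, 53, 90, 79, 38] for k=0..5.
Decompose π into cycles: lengths [6, 6, 6, 6, 6, 6, 6, 6, 6, 6, 6, 6, 6, 2, 2, 2, 2, 2, 2, 1] (20 cycles, including the fixed point 0).
Σ(ℓ_i−1) = 91−20 = 71; sign = (−1)^71 = -1.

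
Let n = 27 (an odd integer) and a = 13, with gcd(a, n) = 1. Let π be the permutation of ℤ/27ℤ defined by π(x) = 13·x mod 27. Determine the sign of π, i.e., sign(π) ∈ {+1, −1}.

+1

Start at x=13: 13 → 7 → 10 → 22 → 16 → 19 → 4 → … (one orbit).
π_13 has 7 disjoint cycles with lengths [9, 9, 3, 3, 1, 1, 1] on {0,…,26}.
With 7 cycles on 27 points, sign = (−1)^{27−7} = +1.
Via Zolotarev, sign(π_{13}) = (13|27) = +1.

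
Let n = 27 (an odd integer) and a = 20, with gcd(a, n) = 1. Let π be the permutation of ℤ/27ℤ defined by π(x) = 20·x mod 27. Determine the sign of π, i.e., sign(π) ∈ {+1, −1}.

Orbit of 19 under x↦20x: [19, 2, 13, 17, 16, 23, 1]… (length divides ord_27(20)).
π_20 has 4 disjoint cycles with lengths [18, 6, 2, 1] on {0,…,26}.
n − c = 27 − 4 = 23; sign = (−1)^23 = -1.

-1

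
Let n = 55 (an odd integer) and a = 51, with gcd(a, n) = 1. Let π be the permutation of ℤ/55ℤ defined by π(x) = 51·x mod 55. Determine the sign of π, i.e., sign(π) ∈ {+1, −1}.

Trace 46: π^k(46) = [46, 36, 21, 26, 6, 31, 41] for k=0..6.
π_51 has 10 disjoint cycles with lengths [10, 10, 10, 10, 10, 1, 1, 1, 1, 1] on {0,…,54}.
sign(π) = (−1)^{n − #cycles} = (−1)^{55−10} = (−1)^45 = -1.
The Jacobi symbol (51|55) = -1 (Zolotarev) agrees.

-1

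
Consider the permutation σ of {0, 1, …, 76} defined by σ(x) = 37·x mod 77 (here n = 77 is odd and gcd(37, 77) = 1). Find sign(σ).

Trace 64: π^k(64) = [64, 58, 67, 15, 16, 53, 36] for k=0..6.
Decompose π into cycles: lengths [15, 15, 15, 15, 5, 5, 3, 3, 1] (9 cycles, including the fixed point 0).
With 9 cycles on 77 points, sign = (−1)^{77−9} = +1.
Zolotarev: (37|77) = +1, matching the cycle-count sign.

+1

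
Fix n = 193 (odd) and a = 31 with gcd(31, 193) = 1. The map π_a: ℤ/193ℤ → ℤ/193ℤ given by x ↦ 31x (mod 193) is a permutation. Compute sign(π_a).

+1

Trace 101: π^k(101) = [101, 43, 175, 21, 72, 109, 98] for k=0..6.
Decompose π into cycles: lengths [96, 96, 1] (3 cycles, including the fixed point 0).
With 3 cycles on 193 points, sign = (−1)^{193−3} = +1.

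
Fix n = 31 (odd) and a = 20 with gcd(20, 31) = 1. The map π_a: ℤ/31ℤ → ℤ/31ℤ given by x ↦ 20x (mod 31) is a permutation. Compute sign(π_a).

Trace 10: π^k(10) = [10, 14, 1, 20, 28, 2, 9] for k=0..6.
Cycle type of π: 15×2 + 1; total 3 cycles.
3 cycles on 31: each ℓ→(−1)^(ℓ−1), product (−1)^28 = +1.
Zolotarev: (20|31) = +1, matching the cycle-count sign.

+1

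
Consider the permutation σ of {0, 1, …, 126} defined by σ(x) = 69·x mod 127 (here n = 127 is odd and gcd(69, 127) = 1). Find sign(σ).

+1

Start at x=37: 37 → 13 → 8 → 44 → 115 → 61 → 18 → … (one orbit).
Cycle lengths of π_69 on ℤ/127ℤ: [63, 63, 1]; 3 cycles in total.
3 cycles on 127: each ℓ→(−1)^(ℓ−1), product (−1)^124 = +1.
The Jacobi symbol (69|127) = +1 (Zolotarev) agrees.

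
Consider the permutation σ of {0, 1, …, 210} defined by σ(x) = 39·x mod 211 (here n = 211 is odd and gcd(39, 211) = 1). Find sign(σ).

-1

Orbit of 130 under x↦39x: [130, 6, 23, 53, 168, 11, 7]… (length divides ord_211(39)).
Cycle lengths of π_39 on ℤ/211ℤ: [210, 1]; 2 cycles in total.
Σ(ℓ_i−1) = 211−2 = 209; sign = (−1)^209 = -1.
Via Zolotarev, sign(π_{39}) = (39|211) = -1.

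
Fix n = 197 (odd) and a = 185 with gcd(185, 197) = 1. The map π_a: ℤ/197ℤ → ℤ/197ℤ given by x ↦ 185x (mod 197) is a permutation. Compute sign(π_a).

Start at x=99: 99 → 191 → 72 → 121 → 124 → 88 → 126 → … (one orbit).
Cycle lengths of π_185 on ℤ/197ℤ: [196, 1]; 2 cycles in total.
With 2 cycles on 197 points, sign = (−1)^{197−2} = -1.
Via Zolotarev, sign(π_{185}) = (185|197) = -1.

-1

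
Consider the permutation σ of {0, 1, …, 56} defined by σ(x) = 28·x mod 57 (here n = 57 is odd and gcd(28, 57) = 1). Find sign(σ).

+1

Start at x=49: 49 → 4 → 55 → 1 → 28 → 43 → 7 → … (one orbit).
The orbit structure of x ↦ 28x mod 57: 9 orbits of sizes [9, 9, 9, 9, 9, 9, 1, 1, 1].
Σ(ℓ_i−1) = 57−9 = 48; sign = (−1)^48 = +1.
Zolotarev: (28|57) = +1, matching the cycle-count sign.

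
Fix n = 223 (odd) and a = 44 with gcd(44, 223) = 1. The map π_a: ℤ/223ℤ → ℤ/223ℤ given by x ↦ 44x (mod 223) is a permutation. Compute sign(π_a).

Trace 182: π^k(182) = [182, 203, 12, 82, 40, 199, 59] for k=0..6.
Cycle type of π: 222 + 1; total 2 cycles.
sign(π) = (−1)^{n − #cycles} = (−1)^{223−2} = (−1)^221 = -1.
Check: (44/223) = -1 by Zolotarev.

-1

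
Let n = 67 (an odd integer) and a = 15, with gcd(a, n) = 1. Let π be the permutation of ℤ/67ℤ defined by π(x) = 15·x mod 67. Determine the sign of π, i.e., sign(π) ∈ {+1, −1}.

+1

Start at x=22: 22 → 62 → 59 → 14 → 9 → 1 → 15 → … (one orbit).
Cycle type of π: 11×6 + 1; total 7 cycles.
sign(π) = (−1)^{n − #cycles} = (−1)^{67−7} = (−1)^60 = +1.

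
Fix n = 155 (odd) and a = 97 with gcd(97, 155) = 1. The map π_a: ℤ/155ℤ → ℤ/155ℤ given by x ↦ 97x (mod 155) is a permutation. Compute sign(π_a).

-1

Orbit of 4 under x↦97x: [4, 78, 126, 132, 94, 128, 16]… (length divides ord_155(97)).
The orbit structure of x ↦ 97x mod 155: 14 orbits of sizes [20, 20, 20, 20, 20, 20, 5, 5, 5, 5, 5, 5, 4, 1].
Σ(ℓ_i−1) = 155−14 = 141; sign = (−1)^141 = -1.
Check: (97/155) = -1 by Zolotarev.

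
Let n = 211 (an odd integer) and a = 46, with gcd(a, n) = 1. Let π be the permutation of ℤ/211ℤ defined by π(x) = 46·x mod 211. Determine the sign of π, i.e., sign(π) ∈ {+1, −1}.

Start at x=21: 21 → 122 → 126 → 99 → 123 → 172 → 105 → … (one orbit).
π_46 has 3 disjoint cycles with lengths [105, 105, 1] on {0,…,210}.
3 cycles on 211: each ℓ→(−1)^(ℓ−1), product (−1)^208 = +1.
(46|211)_J = +1 (Zolotarev's lemma cross-check).

+1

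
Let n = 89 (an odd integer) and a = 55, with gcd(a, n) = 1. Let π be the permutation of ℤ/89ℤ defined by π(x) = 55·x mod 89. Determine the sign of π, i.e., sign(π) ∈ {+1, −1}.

Start at x=1: 1 → 55 → 88 → 34 → 1 (one orbit).
The orbit structure of x ↦ 55x mod 89: 23 orbits of sizes [4, 4, 4, 4, 4, 4, 4, 4, 4, 4, 4, 4, 4, 4, 4, 4, 4, 4, 4, 4, 4, 4, 1].
Σ(ℓ_i−1) = 89−23 = 66; sign = (−1)^66 = +1.
(55|89)_J = +1 (Zolotarev's lemma cross-check).

+1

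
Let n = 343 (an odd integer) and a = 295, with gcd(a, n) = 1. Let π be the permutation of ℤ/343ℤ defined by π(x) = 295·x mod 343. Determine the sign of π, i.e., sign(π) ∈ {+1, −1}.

Start at x=246: 246 → 197 → 148 → 99 → 50 → 1 → 295 → 246 (one orbit).
Decompose π into cycles: lengths [7, 7, 7, 7, 7, 7, 7, 7, 7, 7, 7, 7, 7, 7, 7, 7, 7, 7, 7, 7, 7, 7, 7, 7, 7, 7, 7, 7, 7, 7, 7, 7, 7, 7, 7, 7, 7, 7, 7, 7, 7, 7, 1, 1, 1, 1, 1, 1, 1, 1, 1, 1, 1, 1, 1, 1, 1, 1, 1, 1, 1, 1, 1, 1, 1, 1, 1, 1, 1, 1, 1, 1, 1, 1, 1, 1, 1, 1, 1, 1, 1, 1, 1, 1, 1, 1, 1, 1, 1, 1, 1] (91 cycles, including the fixed point 0).
sign(π) = (−1)^{n − #cycles} = (−1)^{343−91} = (−1)^252 = +1.

+1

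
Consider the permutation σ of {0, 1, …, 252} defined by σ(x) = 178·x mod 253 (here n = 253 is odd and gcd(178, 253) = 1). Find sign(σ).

Orbit of 244 under x↦178x: [244, 169, 228, 104, 43, 64, 7]… (length divides ord_253(178)).
Cycle type of π: 110×2 + 22 + 10 + 1; total 5 cycles.
5 cycles on 253: each ℓ→(−1)^(ℓ−1), product (−1)^248 = +1.
(178|253)_J = +1 (Zolotarev's lemma cross-check).

+1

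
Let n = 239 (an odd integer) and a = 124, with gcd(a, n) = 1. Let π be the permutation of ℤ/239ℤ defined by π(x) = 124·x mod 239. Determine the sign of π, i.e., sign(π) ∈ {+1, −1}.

+1

Orbit of 2 under x↦124x: [2, 9, 160, 3, 133, 1, 124]… (length divides ord_239(124)).
π_124 has 3 disjoint cycles with lengths [119, 119, 1] on {0,…,238}.
Σ(ℓ_i−1) = 239−3 = 236; sign = (−1)^236 = +1.
Check: (124/239) = +1 by Zolotarev.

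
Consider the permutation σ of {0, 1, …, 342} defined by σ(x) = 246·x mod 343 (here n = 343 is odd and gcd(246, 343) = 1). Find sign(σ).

Start at x=246: 246 → 148 → 50 → 295 → 197 → 99 → 1 → 246 (one orbit).
91 cycles of lengths [7, 7, 7, 7, 7, 7, 7, 7, 7, 7, 7, 7, 7, 7, 7, 7, 7, 7, 7, 7, 7, 7, 7, 7, 7, 7, 7, 7, 7, 7, 7, 7, 7, 7, 7, 7, 7, 7, 7, 7, 7, 7, 1, 1, 1, 1, 1, 1, 1, 1, 1, 1, 1, 1, 1, 1, 1, 1, 1, 1, 1, 1, 1, 1, 1, 1, 1, 1, 1, 1, 1, 1, 1, 1, 1, 1, 1, 1, 1, 1, 1, 1, 1, 1, 1, 1, 1, 1, 1, 1, 1].
n − c = 343 − 91 = 252; sign = (−1)^252 = +1.
Via Zolotarev, sign(π_{246}) = (246|343) = +1.

+1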